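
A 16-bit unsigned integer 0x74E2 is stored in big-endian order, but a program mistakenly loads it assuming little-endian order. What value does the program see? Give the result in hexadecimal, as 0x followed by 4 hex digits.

0xE274

Stored big-endian, the bytes at ascending addresses are 74 E2.
Read back as little-endian, the first byte is least significant, giving 0xE274.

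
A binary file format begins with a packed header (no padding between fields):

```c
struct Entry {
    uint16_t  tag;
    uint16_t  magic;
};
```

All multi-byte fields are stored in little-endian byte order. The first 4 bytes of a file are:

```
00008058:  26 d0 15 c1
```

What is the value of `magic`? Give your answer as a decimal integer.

49429

`magic` follows `tag` (2 bytes), so it starts at byte offset 2 and occupies 2 bytes.
Bytes at offsets 2..3: 15 C1.
Little-endian: lowest address holds the least-significant byte.
Reassemble most-significant byte first: C1 15 → 0xC115.
0xC115 = 49429.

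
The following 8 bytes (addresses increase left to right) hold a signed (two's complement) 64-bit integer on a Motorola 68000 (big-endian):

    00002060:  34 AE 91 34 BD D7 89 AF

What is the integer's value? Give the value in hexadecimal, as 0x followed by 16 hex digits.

0x34AE9134BDD789AF

Big-endian: lowest address holds the most-significant byte.
The bytes are already most-significant first: 0x34AE9134BDD789AF.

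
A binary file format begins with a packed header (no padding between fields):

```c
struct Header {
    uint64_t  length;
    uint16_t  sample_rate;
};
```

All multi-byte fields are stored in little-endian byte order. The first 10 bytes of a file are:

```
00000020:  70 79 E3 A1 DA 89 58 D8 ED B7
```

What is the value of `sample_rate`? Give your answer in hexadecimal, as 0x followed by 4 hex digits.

0xB7ED

`sample_rate` follows `length` (8 bytes), so it starts at byte offset 8 and occupies 2 bytes.
Bytes at offsets 8..9: ED B7.
In little-endian order the low byte comes first in memory.
Reassemble most-significant byte first: B7 ED → 0xB7ED.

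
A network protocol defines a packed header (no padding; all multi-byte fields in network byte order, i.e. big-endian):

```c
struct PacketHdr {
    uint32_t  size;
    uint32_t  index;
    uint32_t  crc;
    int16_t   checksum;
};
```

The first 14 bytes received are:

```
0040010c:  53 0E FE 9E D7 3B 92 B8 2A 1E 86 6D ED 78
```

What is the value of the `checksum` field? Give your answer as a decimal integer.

-4744

`checksum` follows `size` (4 B), `index` (4 B), `crc` (4 B), so it starts at offset 4 + 4 + 4 = 12 and occupies 2 bytes.
Bytes at offsets 12..13: ED 78.
In big-endian order the high byte comes first in memory.
The bytes are already most-significant first: 0xED78.
Top bit is set, so as a signed 16-bit value this is 0xED78 − 2^16 = -4744.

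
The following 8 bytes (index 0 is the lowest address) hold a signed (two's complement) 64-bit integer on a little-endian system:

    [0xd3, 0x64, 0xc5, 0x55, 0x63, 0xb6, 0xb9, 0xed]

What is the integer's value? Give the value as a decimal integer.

Little-endian: lowest address holds the least-significant byte.
Reassemble most-significant byte first: ED B9 B6 63 55 C5 64 D3 → 0xEDB9B66355C564D3.
Top bit is set, so as a signed 64-bit value this is 0xEDB9B66355C564D3 − 2^64 = -1316820878272142125.

-1316820878272142125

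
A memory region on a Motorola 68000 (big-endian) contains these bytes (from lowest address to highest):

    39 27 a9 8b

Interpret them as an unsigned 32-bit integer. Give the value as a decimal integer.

In big-endian order the high byte comes first in memory.
The bytes are already most-significant first: 0x3927A98B.
0x3927A98B = 958900619.

958900619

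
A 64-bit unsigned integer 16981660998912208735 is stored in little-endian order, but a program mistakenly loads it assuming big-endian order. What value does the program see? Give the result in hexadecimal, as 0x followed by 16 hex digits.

0x5F6F44B0B4FAAAEB

16981660998912208735 in 64-bit hexadecimal is 0xEBAAFAB4B0446F5F.
Stored little-endian, the bytes at ascending addresses are 5F 6F 44 B0 B4 FA AA EB.
Read back as big-endian, the last byte is least significant, giving 0x5F6F44B0B4FAAAEB.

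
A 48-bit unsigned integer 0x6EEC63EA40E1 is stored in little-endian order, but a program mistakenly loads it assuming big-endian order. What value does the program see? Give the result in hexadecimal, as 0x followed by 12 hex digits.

Stored little-endian, the bytes at ascending addresses are E1 40 EA 63 EC 6E.
Read back as big-endian, the last byte is least significant, giving 0xE140EA63EC6E.

0xE140EA63EC6E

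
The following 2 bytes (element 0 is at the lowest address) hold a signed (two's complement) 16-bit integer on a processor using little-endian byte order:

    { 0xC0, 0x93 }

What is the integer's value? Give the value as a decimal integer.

Little-endian: lowest address holds the least-significant byte.
Reassemble most-significant byte first: 93 C0 → 0x93C0.
Top bit is set, so as a signed 16-bit value this is 0x93C0 − 2^16 = -27712.

-27712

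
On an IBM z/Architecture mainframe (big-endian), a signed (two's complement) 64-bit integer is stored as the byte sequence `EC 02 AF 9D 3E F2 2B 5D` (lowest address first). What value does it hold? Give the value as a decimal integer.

Big-endian: lowest address holds the most-significant byte.
The bytes are already most-significant first: 0xEC02AF9D3EF22B5D.
Top bit is set, so as a signed 64-bit value this is 0xEC02AF9D3EF22B5D − 2^64 = -1440395840904352931.

-1440395840904352931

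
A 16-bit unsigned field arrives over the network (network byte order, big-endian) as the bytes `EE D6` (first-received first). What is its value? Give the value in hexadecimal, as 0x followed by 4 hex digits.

Big-endian stores the most-significant byte at the lowest address.
The bytes are already most-significant first: 0xEED6.

0xEED6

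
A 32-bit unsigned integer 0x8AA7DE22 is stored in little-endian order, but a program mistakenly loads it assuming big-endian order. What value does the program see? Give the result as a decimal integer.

Stored little-endian, the bytes at ascending addresses are 22 DE A7 8A.
Read back as big-endian, the last byte is least significant, giving 0x22DEA78A.
0x22DEA78A = 585017226.

585017226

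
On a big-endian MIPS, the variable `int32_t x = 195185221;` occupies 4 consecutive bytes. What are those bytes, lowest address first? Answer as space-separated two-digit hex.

195185221 in hexadecimal, padded to 32 bits, is 0x0BA24A45.
Split into bytes (most-significant first): 0B A2 4A 45.
Big-endian: lowest address holds the most-significant byte.
So the memory order matches the most-significant-first order: 0B A2 4A 45.

0B A2 4A 45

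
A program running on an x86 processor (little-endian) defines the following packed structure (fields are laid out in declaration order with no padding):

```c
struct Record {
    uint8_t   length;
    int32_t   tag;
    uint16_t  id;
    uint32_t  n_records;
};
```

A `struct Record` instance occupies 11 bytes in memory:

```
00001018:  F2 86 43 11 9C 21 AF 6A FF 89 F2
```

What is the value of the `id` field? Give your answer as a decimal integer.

`id` follows `length` (1 B), `tag` (4 B), so it starts at offset 1 + 4 = 5 and occupies 2 bytes.
Bytes at offsets 5..6: 21 AF.
Little-endian stores the least-significant byte at the lowest address.
Reassemble most-significant byte first: AF 21 → 0xAF21.
0xAF21 = 44833.

44833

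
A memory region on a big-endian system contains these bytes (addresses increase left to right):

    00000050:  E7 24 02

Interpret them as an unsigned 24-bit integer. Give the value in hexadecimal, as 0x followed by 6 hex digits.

0xE72402

Big-endian stores the most-significant byte at the lowest address.
The bytes are already most-significant first: 0xE72402.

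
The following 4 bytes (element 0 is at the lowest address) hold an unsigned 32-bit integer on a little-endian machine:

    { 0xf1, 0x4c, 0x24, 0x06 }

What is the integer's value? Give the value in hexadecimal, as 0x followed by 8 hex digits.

In little-endian order the low byte comes first in memory.
Reassemble most-significant byte first: 06 24 4C F1 → 0x06244CF1.

0x06244CF1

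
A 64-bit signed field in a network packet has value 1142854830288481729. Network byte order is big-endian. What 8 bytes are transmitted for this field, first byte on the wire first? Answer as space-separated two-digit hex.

0F DC 3C 69 BD 2F 2D C1

1142854830288481729 in hexadecimal, padded to 64 bits, is 0x0FDC3C69BD2F2DC1.
Split into bytes (most-significant first): 0F DC 3C 69 BD 2F 2D C1.
In big-endian order the high byte comes first in memory.
So the memory order matches the most-significant-first order: 0F DC 3C 69 BD 2F 2D C1.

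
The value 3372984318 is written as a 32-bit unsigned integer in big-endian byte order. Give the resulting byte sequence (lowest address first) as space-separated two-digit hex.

C9 0B A7 FE

3372984318 in hexadecimal, padded to 32 bits, is 0xC90BA7FE.
Split into bytes (most-significant first): C9 0B A7 FE.
Big-endian stores the most-significant byte at the lowest address.
So the memory order matches the most-significant-first order: C9 0B A7 FE.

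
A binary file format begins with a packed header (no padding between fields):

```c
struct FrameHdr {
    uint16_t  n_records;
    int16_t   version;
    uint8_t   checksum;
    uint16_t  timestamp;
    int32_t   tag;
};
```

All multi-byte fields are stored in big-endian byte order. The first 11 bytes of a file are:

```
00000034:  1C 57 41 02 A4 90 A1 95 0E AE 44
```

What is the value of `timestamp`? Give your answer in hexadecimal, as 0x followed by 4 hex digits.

`timestamp` follows `n_records` (2 B), `version` (2 B), `checksum` (1 B), so it starts at offset 2 + 2 + 1 = 5 and occupies 2 bytes.
Bytes at offsets 5..6: 90 A1.
In big-endian order the high byte comes first in memory.
The bytes are already most-significant first: 0x90A1.

0x90A1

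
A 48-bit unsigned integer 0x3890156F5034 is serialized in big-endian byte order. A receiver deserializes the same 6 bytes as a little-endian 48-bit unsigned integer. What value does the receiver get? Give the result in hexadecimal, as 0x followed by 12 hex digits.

Stored big-endian, the bytes at ascending addresses are 38 90 15 6F 50 34.
Read back as little-endian, the first byte is least significant, giving 0x34506F159038.

0x34506F159038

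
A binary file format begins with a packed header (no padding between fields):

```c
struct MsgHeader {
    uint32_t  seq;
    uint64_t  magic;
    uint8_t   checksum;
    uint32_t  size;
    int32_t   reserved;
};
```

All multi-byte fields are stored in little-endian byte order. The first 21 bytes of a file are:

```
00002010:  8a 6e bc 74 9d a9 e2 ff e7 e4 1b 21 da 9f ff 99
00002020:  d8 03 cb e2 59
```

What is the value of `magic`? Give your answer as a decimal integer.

`magic` follows `seq` (4 bytes), so it starts at byte offset 4 and occupies 8 bytes.
Bytes at offsets 4..11: 9D A9 E2 FF E7 E4 1B 21.
Little-endian stores the least-significant byte at the lowest address.
Reassemble most-significant byte first: 21 1B E4 E7 FF E2 A9 9D → 0x211BE4E7FFE2A99D.
0x211BE4E7FFE2A99D = 2385752112704432541.

2385752112704432541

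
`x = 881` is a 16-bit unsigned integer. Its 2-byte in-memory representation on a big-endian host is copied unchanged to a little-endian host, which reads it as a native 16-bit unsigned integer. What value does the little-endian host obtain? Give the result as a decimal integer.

881 in 16-bit hexadecimal is 0x0371.
Stored big-endian, the bytes at ascending addresses are 03 71.
Read back as little-endian, the first byte is least significant, giving 0x7103.
0x7103 = 28931.

28931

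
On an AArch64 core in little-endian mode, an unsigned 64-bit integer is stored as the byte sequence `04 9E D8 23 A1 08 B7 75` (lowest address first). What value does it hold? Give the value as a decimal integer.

8482257911359774212

Little-endian stores the least-significant byte at the lowest address.
Reassemble most-significant byte first: 75 B7 08 A1 23 D8 9E 04 → 0x75B708A123D89E04.
0x75B708A123D89E04 = 8482257911359774212.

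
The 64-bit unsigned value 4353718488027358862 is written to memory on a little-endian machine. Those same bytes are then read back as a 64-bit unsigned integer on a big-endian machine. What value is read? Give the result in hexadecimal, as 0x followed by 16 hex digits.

0x8EE6EBDAE5836B3C

4353718488027358862 in 64-bit hexadecimal is 0x3C6B83E5DAEBE68E.
Stored little-endian, the bytes at ascending addresses are 8E E6 EB DA E5 83 6B 3C.
Read back as big-endian, the last byte is least significant, giving 0x8EE6EBDAE5836B3C.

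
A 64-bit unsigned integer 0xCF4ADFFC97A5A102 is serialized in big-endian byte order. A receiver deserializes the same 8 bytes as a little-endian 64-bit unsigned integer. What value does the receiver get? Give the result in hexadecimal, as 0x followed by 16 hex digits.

Stored big-endian, the bytes at ascending addresses are CF 4A DF FC 97 A5 A1 02.
Read back as little-endian, the first byte is least significant, giving 0x02A1A597FCDF4ACF.

0x02A1A597FCDF4ACF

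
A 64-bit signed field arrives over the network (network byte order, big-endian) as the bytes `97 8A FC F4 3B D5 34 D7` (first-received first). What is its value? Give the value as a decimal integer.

-7526925701290314537

Big-endian: lowest address holds the most-significant byte.
The bytes are already most-significant first: 0x978AFCF43BD534D7.
Top bit is set, so as a signed 64-bit value this is 0x978AFCF43BD534D7 − 2^64 = -7526925701290314537.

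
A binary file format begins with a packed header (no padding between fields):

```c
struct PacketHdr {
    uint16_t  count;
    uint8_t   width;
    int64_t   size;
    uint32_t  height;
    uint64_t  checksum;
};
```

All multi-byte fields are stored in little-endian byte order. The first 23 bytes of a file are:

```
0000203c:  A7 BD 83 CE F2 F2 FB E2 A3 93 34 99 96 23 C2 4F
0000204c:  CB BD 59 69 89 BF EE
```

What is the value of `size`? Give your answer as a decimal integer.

`size` follows `count` (2 B), `width` (1 B), so it starts at offset 2 + 1 = 3 and occupies 8 bytes.
Bytes at offsets 3..10: CE F2 F2 FB E2 A3 93 34.
Little-endian: lowest address holds the least-significant byte.
Reassemble most-significant byte first: 34 93 A3 E2 FB F2 F2 CE → 0x3493A3E2FBF2F2CE.
0x3493A3E2FBF2F2CE = 3788551906833658574.

3788551906833658574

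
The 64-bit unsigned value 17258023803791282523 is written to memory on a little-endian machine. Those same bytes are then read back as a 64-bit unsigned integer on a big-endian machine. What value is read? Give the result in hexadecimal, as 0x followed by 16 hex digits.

0x5B11376E36D180EF

17258023803791282523 in 64-bit hexadecimal is 0xEF80D1366E37115B.
Stored little-endian, the bytes at ascending addresses are 5B 11 37 6E 36 D1 80 EF.
Read back as big-endian, the last byte is least significant, giving 0x5B11376E36D180EF.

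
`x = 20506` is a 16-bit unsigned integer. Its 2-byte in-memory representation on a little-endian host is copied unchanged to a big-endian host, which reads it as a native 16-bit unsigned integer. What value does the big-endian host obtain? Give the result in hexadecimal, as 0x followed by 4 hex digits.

0x1A50

20506 in 16-bit hexadecimal is 0x501A.
Stored little-endian, the bytes at ascending addresses are 1A 50.
Read back as big-endian, the last byte is least significant, giving 0x1A50.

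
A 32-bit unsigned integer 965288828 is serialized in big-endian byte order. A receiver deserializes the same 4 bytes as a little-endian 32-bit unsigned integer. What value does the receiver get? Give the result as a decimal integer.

965288828 in 32-bit hexadecimal is 0x3989237C.
Stored big-endian, the bytes at ascending addresses are 39 89 23 7C.
Read back as little-endian, the first byte is least significant, giving 0x7C238939.
0x7C238939 = 2082703673.

2082703673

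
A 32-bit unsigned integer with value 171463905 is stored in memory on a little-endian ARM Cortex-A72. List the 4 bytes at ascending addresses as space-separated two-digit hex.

171463905 in hexadecimal, padded to 32 bits, is 0x0A3854E1.
Split into bytes (most-significant first): 0A 38 54 E1.
Little-endian: lowest address holds the least-significant byte.
So at ascending addresses the bytes are E1 54 38 0A.

E1 54 38 0A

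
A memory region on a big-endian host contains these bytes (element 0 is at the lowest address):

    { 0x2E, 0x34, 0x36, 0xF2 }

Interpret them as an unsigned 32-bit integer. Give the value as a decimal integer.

775173874

Big-endian: lowest address holds the most-significant byte.
The bytes are already most-significant first: 0x2E3436F2.
0x2E3436F2 = 775173874.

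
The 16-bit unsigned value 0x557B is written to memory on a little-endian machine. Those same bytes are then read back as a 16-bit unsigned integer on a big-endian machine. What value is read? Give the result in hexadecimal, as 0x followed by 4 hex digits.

Stored little-endian, the bytes at ascending addresses are 7B 55.
Read back as big-endian, the last byte is least significant, giving 0x7B55.

0x7B55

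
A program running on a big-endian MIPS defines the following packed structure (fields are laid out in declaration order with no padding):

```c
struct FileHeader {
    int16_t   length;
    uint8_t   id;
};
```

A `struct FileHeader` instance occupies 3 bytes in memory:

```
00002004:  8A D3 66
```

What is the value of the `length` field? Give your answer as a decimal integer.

`length` is the first field, at byte offset 0, occupying 2 bytes.
Bytes at offsets 0..1: 8A D3.
In big-endian order the high byte comes first in memory.
The bytes are already most-significant first: 0x8AD3.
Top bit is set, so as a signed 16-bit value this is 0x8AD3 − 2^16 = -29997.

-29997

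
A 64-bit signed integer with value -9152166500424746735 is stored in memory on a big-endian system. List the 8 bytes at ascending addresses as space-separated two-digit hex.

Two's complement of -9152166500424746735 in 64 bits: 9152166500424746735 = 0x7F0306F11F0C06EF; invert → 0x80FCF90EE0F3F910; add 1 → 0x80FCF90EE0F3F911.
Split into bytes (most-significant first): 80 FC F9 0E E0 F3 F9 11.
In big-endian order the high byte comes first in memory.
So the memory order matches the most-significant-first order: 80 FC F9 0E E0 F3 F9 11.

80 FC F9 0E E0 F3 F9 11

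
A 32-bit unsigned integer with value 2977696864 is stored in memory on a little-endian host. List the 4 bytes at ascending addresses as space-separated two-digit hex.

60 0C 7C B1

2977696864 in hexadecimal, padded to 32 bits, is 0xB17C0C60.
Split into bytes (most-significant first): B1 7C 0C 60.
Little-endian: lowest address holds the least-significant byte.
So at ascending addresses the bytes are 60 0C 7C B1.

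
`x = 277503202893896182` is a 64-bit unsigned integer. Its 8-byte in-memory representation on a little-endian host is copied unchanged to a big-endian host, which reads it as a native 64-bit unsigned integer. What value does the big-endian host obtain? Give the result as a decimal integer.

277503202893896182 in 64-bit hexadecimal is 0x03D9E3B1588619F6.
Stored little-endian, the bytes at ascending addresses are F6 19 86 58 B1 E3 D9 03.
Read back as big-endian, the last byte is least significant, giving 0xF6198658B1E3D903.
0xF6198658B1E3D903 = 17733352723247782147.

17733352723247782147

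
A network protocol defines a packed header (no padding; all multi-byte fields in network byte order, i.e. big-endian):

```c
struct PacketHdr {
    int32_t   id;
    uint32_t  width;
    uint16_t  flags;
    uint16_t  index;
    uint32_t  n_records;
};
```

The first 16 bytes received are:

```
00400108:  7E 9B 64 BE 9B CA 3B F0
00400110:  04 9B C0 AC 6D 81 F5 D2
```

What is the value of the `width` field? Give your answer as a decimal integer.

`width` follows `id` (4 bytes), so it starts at byte offset 4 and occupies 4 bytes.
Bytes at offsets 4..7: 9B CA 3B F0.
In big-endian order the high byte comes first in memory.
The bytes are already most-significant first: 0x9BCA3BF0.
0x9BCA3BF0 = 2613722096.

2613722096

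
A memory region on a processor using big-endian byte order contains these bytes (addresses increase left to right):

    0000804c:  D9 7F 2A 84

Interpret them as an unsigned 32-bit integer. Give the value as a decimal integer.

Big-endian: lowest address holds the most-significant byte.
The bytes are already most-significant first: 0xD97F2A84.
0xD97F2A84 = 3648989828.

3648989828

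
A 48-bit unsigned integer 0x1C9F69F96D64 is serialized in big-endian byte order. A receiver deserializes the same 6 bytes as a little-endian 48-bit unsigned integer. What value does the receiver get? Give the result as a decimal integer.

Stored big-endian, the bytes at ascending addresses are 1C 9F 69 F9 6D 64.
Read back as little-endian, the first byte is least significant, giving 0x646DF9699F1C.
0x646DF9699F1C = 110423498661660.

110423498661660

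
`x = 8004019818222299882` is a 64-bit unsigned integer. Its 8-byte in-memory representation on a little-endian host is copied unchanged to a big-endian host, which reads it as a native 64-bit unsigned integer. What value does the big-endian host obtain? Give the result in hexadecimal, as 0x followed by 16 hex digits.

8004019818222299882 in 64-bit hexadecimal is 0x6F13FD9E1853AAEA.
Stored little-endian, the bytes at ascending addresses are EA AA 53 18 9E FD 13 6F.
Read back as big-endian, the last byte is least significant, giving 0xEAAA53189EFD136F.

0xEAAA53189EFD136F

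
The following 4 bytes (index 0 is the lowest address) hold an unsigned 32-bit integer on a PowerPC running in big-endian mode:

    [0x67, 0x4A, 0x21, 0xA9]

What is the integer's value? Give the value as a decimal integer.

Big-endian stores the most-significant byte at the lowest address.
The bytes are already most-significant first: 0x674A21A9.
0x674A21A9 = 1732911529.

1732911529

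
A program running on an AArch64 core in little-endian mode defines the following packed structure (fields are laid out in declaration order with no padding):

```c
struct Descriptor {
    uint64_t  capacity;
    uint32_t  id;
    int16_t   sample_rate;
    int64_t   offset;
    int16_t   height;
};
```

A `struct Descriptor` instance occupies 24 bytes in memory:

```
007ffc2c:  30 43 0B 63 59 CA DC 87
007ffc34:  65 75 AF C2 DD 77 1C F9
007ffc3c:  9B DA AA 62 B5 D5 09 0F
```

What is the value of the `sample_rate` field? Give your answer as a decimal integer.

`sample_rate` follows `capacity` (8 B), `id` (4 B), so it starts at offset 8 + 4 = 12 and occupies 2 bytes.
Bytes at offsets 12..13: DD 77.
In little-endian order the low byte comes first in memory.
Reassemble most-significant byte first: 77 DD → 0x77DD.
0x77DD = 30685.

30685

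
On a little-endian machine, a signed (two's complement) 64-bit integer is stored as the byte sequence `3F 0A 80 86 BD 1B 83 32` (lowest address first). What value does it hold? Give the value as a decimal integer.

3639783424664799807

Little-endian stores the least-significant byte at the lowest address.
Reassemble most-significant byte first: 32 83 1B BD 86 80 0A 3F → 0x32831BBD86800A3F.
0x32831BBD86800A3F = 3639783424664799807.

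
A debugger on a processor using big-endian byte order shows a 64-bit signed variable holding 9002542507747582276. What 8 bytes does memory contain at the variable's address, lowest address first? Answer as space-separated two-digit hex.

7C EF 74 B6 99 A6 21 44

9002542507747582276 in hexadecimal, padded to 64 bits, is 0x7CEF74B699A62144.
Split into bytes (most-significant first): 7C EF 74 B6 99 A6 21 44.
Big-endian stores the most-significant byte at the lowest address.
So the memory order matches the most-significant-first order: 7C EF 74 B6 99 A6 21 44.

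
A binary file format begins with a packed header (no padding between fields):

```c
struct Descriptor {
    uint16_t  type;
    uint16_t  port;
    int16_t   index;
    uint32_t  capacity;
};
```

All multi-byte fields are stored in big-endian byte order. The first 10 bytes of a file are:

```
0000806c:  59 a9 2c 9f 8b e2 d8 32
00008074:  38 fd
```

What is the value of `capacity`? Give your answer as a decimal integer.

`capacity` follows `type` (2 B), `port` (2 B), `index` (2 B), so it starts at offset 2 + 2 + 2 = 6 and occupies 4 bytes.
Bytes at offsets 6..9: D8 32 38 FD.
In big-endian order the high byte comes first in memory.
The bytes are already most-significant first: 0xD83238FD.
0xD83238FD = 3627170045.

3627170045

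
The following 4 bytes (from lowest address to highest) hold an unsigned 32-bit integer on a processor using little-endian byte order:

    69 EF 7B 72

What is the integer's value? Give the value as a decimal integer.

Little-endian stores the least-significant byte at the lowest address.
Reassemble most-significant byte first: 72 7B EF 69 → 0x727BEF69.
0x727BEF69 = 1920724841.

1920724841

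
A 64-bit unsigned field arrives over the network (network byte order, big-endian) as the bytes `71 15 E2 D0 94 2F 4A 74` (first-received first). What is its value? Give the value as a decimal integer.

8148668486263982708

Big-endian: lowest address holds the most-significant byte.
The bytes are already most-significant first: 0x7115E2D0942F4A74.
0x7115E2D0942F4A74 = 8148668486263982708.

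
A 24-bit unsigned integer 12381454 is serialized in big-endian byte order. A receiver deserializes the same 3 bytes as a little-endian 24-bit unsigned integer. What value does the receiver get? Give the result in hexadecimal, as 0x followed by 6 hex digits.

0x0EEDBC

12381454 in 24-bit hexadecimal is 0xBCED0E.
Stored big-endian, the bytes at ascending addresses are BC ED 0E.
Read back as little-endian, the first byte is least significant, giving 0x0EEDBC.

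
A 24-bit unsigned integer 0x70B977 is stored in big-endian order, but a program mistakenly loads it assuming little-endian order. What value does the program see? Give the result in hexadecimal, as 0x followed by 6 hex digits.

Stored big-endian, the bytes at ascending addresses are 70 B9 77.
Read back as little-endian, the first byte is least significant, giving 0x77B970.

0x77B970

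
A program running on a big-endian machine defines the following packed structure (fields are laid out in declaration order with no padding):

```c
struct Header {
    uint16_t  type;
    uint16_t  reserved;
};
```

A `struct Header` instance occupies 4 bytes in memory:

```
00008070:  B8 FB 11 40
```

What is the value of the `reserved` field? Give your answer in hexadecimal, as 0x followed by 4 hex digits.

0x1140

`reserved` follows `type` (2 bytes), so it starts at byte offset 2 and occupies 2 bytes.
Bytes at offsets 2..3: 11 40.
Big-endian: lowest address holds the most-significant byte.
The bytes are already most-significant first: 0x1140.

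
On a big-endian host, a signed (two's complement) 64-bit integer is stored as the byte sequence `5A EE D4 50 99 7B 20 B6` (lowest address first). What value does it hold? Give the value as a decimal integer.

In big-endian order the high byte comes first in memory.
The bytes are already most-significant first: 0x5AEED450997B20B6.
0x5AEED450997B20B6 = 6552407950508105910.

6552407950508105910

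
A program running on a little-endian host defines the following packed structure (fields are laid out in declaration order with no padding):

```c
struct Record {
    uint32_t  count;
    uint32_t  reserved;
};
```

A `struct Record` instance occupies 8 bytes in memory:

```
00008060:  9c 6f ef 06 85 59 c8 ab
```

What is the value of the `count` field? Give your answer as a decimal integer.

`count` is the first field, at byte offset 0, occupying 4 bytes.
Bytes at offsets 0..3: 9C 6F EF 06.
Little-endian stores the least-significant byte at the lowest address.
Reassemble most-significant byte first: 06 EF 6F 9C → 0x06EF6F9C.
0x06EF6F9C = 116354972.

116354972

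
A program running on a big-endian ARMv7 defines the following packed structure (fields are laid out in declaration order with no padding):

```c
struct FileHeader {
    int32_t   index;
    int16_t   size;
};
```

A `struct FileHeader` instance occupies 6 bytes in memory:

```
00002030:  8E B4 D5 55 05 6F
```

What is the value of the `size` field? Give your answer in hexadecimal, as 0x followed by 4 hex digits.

`size` follows `index` (4 bytes), so it starts at byte offset 4 and occupies 2 bytes.
Bytes at offsets 4..5: 05 6F.
In big-endian order the high byte comes first in memory.
The bytes are already most-significant first: 0x056F.

0x056F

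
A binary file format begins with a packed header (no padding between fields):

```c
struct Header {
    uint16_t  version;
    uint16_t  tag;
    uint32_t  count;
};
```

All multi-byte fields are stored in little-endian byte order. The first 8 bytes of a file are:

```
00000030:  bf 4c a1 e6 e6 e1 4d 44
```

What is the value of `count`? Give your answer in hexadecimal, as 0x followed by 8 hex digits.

0x444DE1E6

`count` follows `version` (2 B), `tag` (2 B), so it starts at offset 2 + 2 = 4 and occupies 4 bytes.
Bytes at offsets 4..7: E6 E1 4D 44.
Little-endian stores the least-significant byte at the lowest address.
Reassemble most-significant byte first: 44 4D E1 E6 → 0x444DE1E6.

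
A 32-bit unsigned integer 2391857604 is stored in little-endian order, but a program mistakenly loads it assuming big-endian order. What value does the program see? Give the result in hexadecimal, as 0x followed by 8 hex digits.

0xC4D9908E

2391857604 in 32-bit hexadecimal is 0x8E90D9C4.
Stored little-endian, the bytes at ascending addresses are C4 D9 90 8E.
Read back as big-endian, the last byte is least significant, giving 0xC4D9908E.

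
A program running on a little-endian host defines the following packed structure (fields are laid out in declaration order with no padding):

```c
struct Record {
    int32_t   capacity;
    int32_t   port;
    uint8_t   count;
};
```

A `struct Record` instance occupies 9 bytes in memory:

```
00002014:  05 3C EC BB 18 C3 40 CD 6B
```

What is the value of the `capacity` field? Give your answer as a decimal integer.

-1142146043

`capacity` is the first field, at byte offset 0, occupying 4 bytes.
Bytes at offsets 0..3: 05 3C EC BB.
Little-endian stores the least-significant byte at the lowest address.
Reassemble most-significant byte first: BB EC 3C 05 → 0xBBEC3C05.
Top bit is set, so as a signed 32-bit value this is 0xBBEC3C05 − 2^32 = -1142146043.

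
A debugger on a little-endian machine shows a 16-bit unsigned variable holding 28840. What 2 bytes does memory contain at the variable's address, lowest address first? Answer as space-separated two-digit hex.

A8 70

28840 in hexadecimal, padded to 16 bits, is 0x70A8.
Split into bytes (most-significant first): 70 A8.
In little-endian order the low byte comes first in memory.
So at ascending addresses the bytes are A8 70.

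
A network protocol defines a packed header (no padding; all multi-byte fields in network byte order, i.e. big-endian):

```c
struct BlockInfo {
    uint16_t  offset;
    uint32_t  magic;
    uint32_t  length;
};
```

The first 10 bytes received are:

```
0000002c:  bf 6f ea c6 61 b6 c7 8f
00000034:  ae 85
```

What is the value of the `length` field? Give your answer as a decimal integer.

3348082309

`length` follows `offset` (2 B), `magic` (4 B), so it starts at offset 2 + 4 = 6 and occupies 4 bytes.
Bytes at offsets 6..9: C7 8F AE 85.
In big-endian order the high byte comes first in memory.
The bytes are already most-significant first: 0xC78FAE85.
0xC78FAE85 = 3348082309.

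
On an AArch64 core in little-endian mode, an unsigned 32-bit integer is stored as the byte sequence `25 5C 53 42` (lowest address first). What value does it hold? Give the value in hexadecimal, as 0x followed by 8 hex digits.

0x42535C25

Little-endian: lowest address holds the least-significant byte.
Reassemble most-significant byte first: 42 53 5C 25 → 0x42535C25.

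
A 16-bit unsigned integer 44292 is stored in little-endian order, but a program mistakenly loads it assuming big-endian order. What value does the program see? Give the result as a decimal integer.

44292 in 16-bit hexadecimal is 0xAD04.
Stored little-endian, the bytes at ascending addresses are 04 AD.
Read back as big-endian, the last byte is least significant, giving 0x04AD.
0x04AD = 1197.

1197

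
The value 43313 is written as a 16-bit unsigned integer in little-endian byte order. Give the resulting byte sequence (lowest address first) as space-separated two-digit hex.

43313 in hexadecimal, padded to 16 bits, is 0xA931.
Split into bytes (most-significant first): A9 31.
Little-endian: lowest address holds the least-significant byte.
So at ascending addresses the bytes are 31 A9.

31 A9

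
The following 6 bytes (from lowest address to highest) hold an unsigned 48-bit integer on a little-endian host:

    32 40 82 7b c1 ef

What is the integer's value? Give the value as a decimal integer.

263614279860274

In little-endian order the low byte comes first in memory.
Reassemble most-significant byte first: EF C1 7B 82 40 32 → 0xEFC17B824032.
0xEFC17B824032 = 263614279860274.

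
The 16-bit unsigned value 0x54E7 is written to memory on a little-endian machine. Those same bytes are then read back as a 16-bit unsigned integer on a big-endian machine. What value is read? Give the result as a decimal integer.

Stored little-endian, the bytes at ascending addresses are E7 54.
Read back as big-endian, the last byte is least significant, giving 0xE754.
0xE754 = 59220.

59220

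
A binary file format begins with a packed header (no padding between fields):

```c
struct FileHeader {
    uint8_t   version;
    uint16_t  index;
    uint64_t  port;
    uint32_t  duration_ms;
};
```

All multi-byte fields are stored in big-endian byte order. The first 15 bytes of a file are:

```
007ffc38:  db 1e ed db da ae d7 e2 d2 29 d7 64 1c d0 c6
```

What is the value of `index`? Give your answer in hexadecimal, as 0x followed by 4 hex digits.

0x1EED

`index` follows `version` (1 byte), so it starts at byte offset 1 and occupies 2 bytes.
Bytes at offsets 1..2: 1E ED.
In big-endian order the high byte comes first in memory.
The bytes are already most-significant first: 0x1EED.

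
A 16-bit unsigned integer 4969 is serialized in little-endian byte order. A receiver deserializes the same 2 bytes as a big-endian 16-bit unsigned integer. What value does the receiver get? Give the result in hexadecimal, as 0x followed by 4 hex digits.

0x6913

4969 in 16-bit hexadecimal is 0x1369.
Stored little-endian, the bytes at ascending addresses are 69 13.
Read back as big-endian, the last byte is least significant, giving 0x6913.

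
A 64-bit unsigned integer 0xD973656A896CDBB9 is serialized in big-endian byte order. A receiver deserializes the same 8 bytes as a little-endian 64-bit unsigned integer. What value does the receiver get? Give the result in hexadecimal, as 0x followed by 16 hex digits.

Stored big-endian, the bytes at ascending addresses are D9 73 65 6A 89 6C DB B9.
Read back as little-endian, the first byte is least significant, giving 0xB9DB6C896A6573D9.

0xB9DB6C896A6573D9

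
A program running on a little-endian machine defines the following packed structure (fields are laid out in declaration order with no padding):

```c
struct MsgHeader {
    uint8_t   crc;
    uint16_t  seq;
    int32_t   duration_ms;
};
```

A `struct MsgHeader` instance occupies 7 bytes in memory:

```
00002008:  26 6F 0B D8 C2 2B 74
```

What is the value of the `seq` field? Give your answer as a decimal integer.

`seq` follows `crc` (1 byte), so it starts at byte offset 1 and occupies 2 bytes.
Bytes at offsets 1..2: 6F 0B.
Little-endian stores the least-significant byte at the lowest address.
Reassemble most-significant byte first: 0B 6F → 0x0B6F.
0x0B6F = 2927.

2927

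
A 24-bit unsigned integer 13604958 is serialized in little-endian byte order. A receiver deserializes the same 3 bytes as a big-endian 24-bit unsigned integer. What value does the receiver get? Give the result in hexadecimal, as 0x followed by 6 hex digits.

13604958 in 24-bit hexadecimal is 0xCF985E.
Stored little-endian, the bytes at ascending addresses are 5E 98 CF.
Read back as big-endian, the last byte is least significant, giving 0x5E98CF.

0x5E98CF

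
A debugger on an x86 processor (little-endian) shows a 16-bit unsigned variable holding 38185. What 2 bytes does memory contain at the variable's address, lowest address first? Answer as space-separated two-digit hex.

29 95

38185 in hexadecimal, padded to 16 bits, is 0x9529.
Split into bytes (most-significant first): 95 29.
Little-endian stores the least-significant byte at the lowest address.
So at ascending addresses the bytes are 29 95.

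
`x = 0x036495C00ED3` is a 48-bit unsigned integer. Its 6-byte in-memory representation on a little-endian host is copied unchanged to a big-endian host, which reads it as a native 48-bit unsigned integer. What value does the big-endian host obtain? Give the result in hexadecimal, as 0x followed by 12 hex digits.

Stored little-endian, the bytes at ascending addresses are D3 0E C0 95 64 03.
Read back as big-endian, the last byte is least significant, giving 0xD30EC0956403.

0xD30EC0956403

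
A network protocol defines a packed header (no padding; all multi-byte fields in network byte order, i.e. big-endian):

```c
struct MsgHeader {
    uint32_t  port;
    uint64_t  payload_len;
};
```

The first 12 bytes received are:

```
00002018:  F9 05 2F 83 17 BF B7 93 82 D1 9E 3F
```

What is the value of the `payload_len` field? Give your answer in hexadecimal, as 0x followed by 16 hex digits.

`payload_len` follows `port` (4 bytes), so it starts at byte offset 4 and occupies 8 bytes.
Bytes at offsets 4..11: 17 BF B7 93 82 D1 9E 3F.
Big-endian: lowest address holds the most-significant byte.
The bytes are already most-significant first: 0x17BFB79382D19E3F.

0x17BFB79382D19E3F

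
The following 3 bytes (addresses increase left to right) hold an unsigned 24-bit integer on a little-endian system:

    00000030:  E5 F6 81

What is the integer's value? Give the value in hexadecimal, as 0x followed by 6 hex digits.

In little-endian order the low byte comes first in memory.
Reassemble most-significant byte first: 81 F6 E5 → 0x81F6E5.

0x81F6E5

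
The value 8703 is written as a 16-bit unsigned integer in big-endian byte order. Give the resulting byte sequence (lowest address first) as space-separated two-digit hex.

8703 in hexadecimal, padded to 16 bits, is 0x21FF.
Split into bytes (most-significant first): 21 FF.
In big-endian order the high byte comes first in memory.
So the memory order matches the most-significant-first order: 21 FF.

21 FF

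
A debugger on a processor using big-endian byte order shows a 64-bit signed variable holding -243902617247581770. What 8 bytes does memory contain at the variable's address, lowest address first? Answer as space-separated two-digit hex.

Two's complement of -243902617247581770 in 64 bits: 243902617247581770 = 0x036284235CD4864A; invert → 0xFC9D7BDCA32B79B5; add 1 → 0xFC9D7BDCA32B79B6.
Split into bytes (most-significant first): FC 9D 7B DC A3 2B 79 B6.
In big-endian order the high byte comes first in memory.
So the memory order matches the most-significant-first order: FC 9D 7B DC A3 2B 79 B6.

FC 9D 7B DC A3 2B 79 B6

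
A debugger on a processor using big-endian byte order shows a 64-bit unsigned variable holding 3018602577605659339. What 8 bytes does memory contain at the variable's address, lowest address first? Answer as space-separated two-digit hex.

3018602577605659339 in hexadecimal, padded to 64 bits, is 0x29E43B0D14438ACB.
Split into bytes (most-significant first): 29 E4 3B 0D 14 43 8A CB.
Big-endian stores the most-significant byte at the lowest address.
So the memory order matches the most-significant-first order: 29 E4 3B 0D 14 43 8A CB.

29 E4 3B 0D 14 43 8A CB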